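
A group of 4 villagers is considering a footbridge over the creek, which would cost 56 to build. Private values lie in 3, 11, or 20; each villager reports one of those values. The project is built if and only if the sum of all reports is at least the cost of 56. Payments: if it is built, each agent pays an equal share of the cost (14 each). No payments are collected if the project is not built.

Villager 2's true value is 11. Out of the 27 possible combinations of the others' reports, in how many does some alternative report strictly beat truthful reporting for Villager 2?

3

Others report (11, 20, 20): truth gives -3; report 3 gives 0 > -3. Violating.
Others report (20, 11, 20): truth gives -3; report 3 gives 0 > -3. Violating.
Others report (20, 20, 11): truth gives -3; report 3 gives 0 > -3. Violating.
Others report (3, 3, 3): truth gives 0; no alternative beats it.
Others report (3, 3, 11): truth gives 0; no alternative beats it.
(Checking all 27 profiles: 3 have a profitable deviation, 24 do not.)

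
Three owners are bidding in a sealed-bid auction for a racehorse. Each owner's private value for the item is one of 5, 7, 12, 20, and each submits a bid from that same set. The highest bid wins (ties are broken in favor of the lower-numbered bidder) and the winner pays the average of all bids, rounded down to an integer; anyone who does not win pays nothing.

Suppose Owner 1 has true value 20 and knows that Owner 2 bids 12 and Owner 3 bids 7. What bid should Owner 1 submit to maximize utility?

Bid 5: loses, pays 0, utility 0.
Bid 7: loses, pays 0, utility 0.
Bid 12: wins, pays 10, utility 20 - 10 = 10.
Bid 20: wins, pays 13, utility 20 - 13 = 7.
The best choice is 12 with utility 10.

12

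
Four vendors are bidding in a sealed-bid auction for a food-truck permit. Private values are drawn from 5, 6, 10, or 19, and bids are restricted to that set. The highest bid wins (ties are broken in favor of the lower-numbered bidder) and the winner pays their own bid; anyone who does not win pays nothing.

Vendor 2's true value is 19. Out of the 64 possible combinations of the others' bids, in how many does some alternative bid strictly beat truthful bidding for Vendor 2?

18

Others bid (5, 5, 5): truth gives 0; bid 6 gives 13 > 0. Violating.
Others bid (5, 5, 6): truth gives 0; bid 6 gives 13 > 0. Violating.
Others bid (5, 5, 10): truth gives 0; bid 10 gives 9 > 0. Violating.
Others bid (5, 6, 5): truth gives 0; bid 6 gives 13 > 0. Violating.
Others bid (5, 5, 19): truth gives 0; no alternative beats it.
Others bid (5, 6, 19): truth gives 0; no alternative beats it.
(Checking all 64 profiles: 18 have a profitable deviation, 46 do not.)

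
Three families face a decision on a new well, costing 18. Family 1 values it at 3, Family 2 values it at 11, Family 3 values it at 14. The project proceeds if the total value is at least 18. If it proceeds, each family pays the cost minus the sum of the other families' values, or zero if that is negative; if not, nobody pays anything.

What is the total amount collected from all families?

5

Total value 28 ≥ cost 18, so it is built.
Family 1: others sum to 25; max(0, 18 - 25) = 0.
Family 2: others sum to 17; max(0, 18 - 17) = 1.
Family 3: others sum to 14; max(0, 18 - 14) = 4.
Total collected = 0 + 1 + 4 = 5.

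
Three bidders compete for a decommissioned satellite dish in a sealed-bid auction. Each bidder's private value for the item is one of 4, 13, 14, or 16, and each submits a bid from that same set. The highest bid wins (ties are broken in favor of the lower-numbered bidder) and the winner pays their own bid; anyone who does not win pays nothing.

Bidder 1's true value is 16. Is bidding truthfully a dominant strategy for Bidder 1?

Consider the case where Bidder 2 bids 4 and Bidder 3 bids 4.
Truthful bid 16: wins, pays 16, utility 16 - 16 = 0.
Bid 4 instead: wins, pays 4, utility 16 - 4 = 12.
Since 12 > 0, bidding 4 is strictly better here, so truthful bidding is not dominant.

No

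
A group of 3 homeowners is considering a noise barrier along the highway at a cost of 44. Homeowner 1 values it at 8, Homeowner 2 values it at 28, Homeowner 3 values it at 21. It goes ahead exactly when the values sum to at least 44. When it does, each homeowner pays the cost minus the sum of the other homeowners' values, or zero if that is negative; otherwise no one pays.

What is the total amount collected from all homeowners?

Total value 57 ≥ cost 44, so it is built.
Homeowner 1: others sum to 49; max(0, 44 - 49) = 0.
Homeowner 2: others sum to 29; max(0, 44 - 29) = 15.
Homeowner 3: others sum to 36; max(0, 44 - 36) = 8.
Total collected = 0 + 15 + 8 = 23.

23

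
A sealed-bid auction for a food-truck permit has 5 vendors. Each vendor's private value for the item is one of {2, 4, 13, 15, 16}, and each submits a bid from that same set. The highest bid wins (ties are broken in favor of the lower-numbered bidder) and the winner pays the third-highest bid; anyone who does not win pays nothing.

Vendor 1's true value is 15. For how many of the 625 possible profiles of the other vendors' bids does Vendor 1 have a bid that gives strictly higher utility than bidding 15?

Others bid (2, 2, 2, 16): truth gives 0; bid 16 gives 13 > 0. Violating.
Others bid (2, 2, 4, 16): truth gives 0; bid 16 gives 11 > 0. Violating.
Others bid (2, 2, 13, 16): truth gives 0; bid 16 gives 2 > 0. Violating.
Others bid (2, 2, 16, 2): truth gives 0; bid 16 gives 13 > 0. Violating.
Others bid (2, 2, 2, 2): truth gives 13; no alternative beats it.
Others bid (2, 2, 2, 4): truth gives 13; no alternative beats it.
(Checking all 625 profiles: 108 have a profitable deviation, 517 do not.)

108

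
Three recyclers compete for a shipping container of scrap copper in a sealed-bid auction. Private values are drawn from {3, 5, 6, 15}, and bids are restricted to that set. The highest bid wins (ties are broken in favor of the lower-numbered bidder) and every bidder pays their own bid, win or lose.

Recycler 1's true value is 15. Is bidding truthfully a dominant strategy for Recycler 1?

No

Consider the case where Recycler 2 bids 3 and Recycler 3 bids 3.
Truthful bid 15: wins, pays 15, utility 15 - 15 = 0.
Bid 3 instead: wins, pays 3, utility 15 - 3 = 12.
Since 12 > 0, bidding 3 is strictly better here, so truthful bidding is not dominant.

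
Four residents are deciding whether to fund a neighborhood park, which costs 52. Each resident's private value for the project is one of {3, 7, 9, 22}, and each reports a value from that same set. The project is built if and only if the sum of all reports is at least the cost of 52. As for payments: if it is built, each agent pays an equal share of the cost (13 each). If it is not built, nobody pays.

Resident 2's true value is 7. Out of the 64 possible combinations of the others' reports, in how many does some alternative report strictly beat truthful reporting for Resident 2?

Others report (3, 22, 22): truth gives -6; report 3 gives 0 > -6. Violating.
Others report (22, 3, 22): truth gives -6; report 3 gives 0 > -6. Violating.
Others report (22, 22, 3): truth gives -6; report 3 gives 0 > -6. Violating.
Others report (3, 3, 3): truth gives 0; no alternative beats it.
Others report (3, 3, 7): truth gives 0; no alternative beats it.
(Checking all 64 profiles: 3 have a profitable deviation, 61 do not.)

3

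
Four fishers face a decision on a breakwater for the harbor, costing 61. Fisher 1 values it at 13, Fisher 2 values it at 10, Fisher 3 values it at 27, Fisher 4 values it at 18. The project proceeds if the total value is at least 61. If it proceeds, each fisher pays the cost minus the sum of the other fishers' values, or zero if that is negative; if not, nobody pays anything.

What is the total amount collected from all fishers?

Total value 68 ≥ cost 61, so it is built.
Fisher 1: others sum to 55; max(0, 61 - 55) = 6.
Fisher 2: others sum to 58; max(0, 61 - 58) = 3.
Fisher 3: others sum to 41; max(0, 61 - 41) = 20.
Fisher 4: others sum to 50; max(0, 61 - 50) = 11.
Total collected = 6 + 3 + 20 + 11 = 40.

40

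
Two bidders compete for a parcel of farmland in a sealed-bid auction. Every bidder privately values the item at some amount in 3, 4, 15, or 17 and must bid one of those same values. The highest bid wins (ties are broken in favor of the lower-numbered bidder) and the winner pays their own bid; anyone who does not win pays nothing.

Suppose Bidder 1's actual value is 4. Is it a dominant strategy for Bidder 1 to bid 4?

No

Consider the case where Bidder 2 bids 3.
Truthful bid 4: wins, pays 4, utility 4 - 4 = 0.
Bid 3 instead: wins, pays 3, utility 4 - 3 = 1.
Since 1 > 0, bidding 3 is strictly better here, so truthful bidding is not dominant.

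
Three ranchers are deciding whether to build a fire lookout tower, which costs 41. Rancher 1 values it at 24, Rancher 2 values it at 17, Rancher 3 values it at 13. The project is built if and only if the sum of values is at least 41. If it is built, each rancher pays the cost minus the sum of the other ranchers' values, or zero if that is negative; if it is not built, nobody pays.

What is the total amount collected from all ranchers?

15

Total value 54 ≥ cost 41, so it is built.
Rancher 1: others sum to 30; max(0, 41 - 30) = 11.
Rancher 2: others sum to 37; max(0, 41 - 37) = 4.
Rancher 3: others sum to 41; max(0, 41 - 41) = 0.
Total collected = 11 + 4 + 0 = 15.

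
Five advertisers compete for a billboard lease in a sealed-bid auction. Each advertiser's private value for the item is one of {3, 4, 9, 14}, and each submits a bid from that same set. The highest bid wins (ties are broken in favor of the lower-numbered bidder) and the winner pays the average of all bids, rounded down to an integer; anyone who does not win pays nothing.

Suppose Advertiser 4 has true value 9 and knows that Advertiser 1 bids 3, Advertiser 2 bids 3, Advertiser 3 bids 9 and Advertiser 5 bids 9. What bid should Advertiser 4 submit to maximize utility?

14

Bid 3: loses, pays 0, utility 0.
Bid 4: loses, pays 0, utility 0.
Bid 9: loses, pays 0, utility 0.
Bid 14: wins, pays 7, utility 9 - 7 = 2.
The best choice is 14 with utility 2.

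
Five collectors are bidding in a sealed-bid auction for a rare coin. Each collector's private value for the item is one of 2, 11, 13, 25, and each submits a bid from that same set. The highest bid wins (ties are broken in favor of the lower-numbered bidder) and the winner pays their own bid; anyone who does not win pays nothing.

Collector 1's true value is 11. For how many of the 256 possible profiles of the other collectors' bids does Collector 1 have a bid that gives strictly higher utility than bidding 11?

1

Others bid (2, 2, 2, 2): truth gives 0; bid 2 gives 9 > 0. Violating.
Others bid (2, 2, 2, 11): truth gives 0; no alternative beats it.
Others bid (2, 2, 2, 13): truth gives 0; no alternative beats it.
(Checking all 256 profiles: 1 has a profitable deviation, 255 do not.)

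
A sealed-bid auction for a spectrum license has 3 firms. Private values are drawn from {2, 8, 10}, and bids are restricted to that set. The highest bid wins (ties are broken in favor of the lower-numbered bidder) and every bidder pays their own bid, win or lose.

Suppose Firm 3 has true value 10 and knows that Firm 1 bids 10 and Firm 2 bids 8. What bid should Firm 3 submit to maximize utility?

2

Bid 2: loses but pays 2, utility -2.
Bid 8: loses but pays 8, utility -8.
Bid 10: loses but pays 10, utility -10.
The best choice is 2 with utility -2.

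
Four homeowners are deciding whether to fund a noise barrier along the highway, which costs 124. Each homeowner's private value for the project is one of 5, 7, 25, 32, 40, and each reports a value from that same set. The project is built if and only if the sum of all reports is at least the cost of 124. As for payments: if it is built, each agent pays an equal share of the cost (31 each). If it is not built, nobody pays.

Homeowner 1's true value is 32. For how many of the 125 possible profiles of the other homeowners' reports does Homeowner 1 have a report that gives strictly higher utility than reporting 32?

Others report (5, 40, 40): truth gives 0; report 40 gives 1 > 0. Violating.
Others report (7, 40, 40): truth gives 0; report 40 gives 1 > 0. Violating.
Others report (25, 25, 40): truth gives 0; report 40 gives 1 > 0. Violating.
Others report (25, 32, 32): truth gives 0; report 40 gives 1 > 0. Violating.
Others report (5, 5, 5): truth gives 0; no alternative beats it.
Others report (5, 5, 7): truth gives 0; no alternative beats it.
(Checking all 125 profiles: 12 have a profitable deviation, 113 do not.)

12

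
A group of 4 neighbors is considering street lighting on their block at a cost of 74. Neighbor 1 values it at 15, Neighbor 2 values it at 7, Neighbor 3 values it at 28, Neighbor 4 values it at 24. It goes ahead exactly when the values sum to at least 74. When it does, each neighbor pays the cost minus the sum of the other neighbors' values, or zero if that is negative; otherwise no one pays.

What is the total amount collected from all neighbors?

Total value 74 ≥ cost 74, so it is built.
Neighbor 1: others sum to 59; max(0, 74 - 59) = 15.
Neighbor 2: others sum to 67; max(0, 74 - 67) = 7.
Neighbor 3: others sum to 46; max(0, 74 - 46) = 28.
Neighbor 4: others sum to 50; max(0, 74 - 50) = 24.
Total collected = 15 + 7 + 28 + 24 = 74.

74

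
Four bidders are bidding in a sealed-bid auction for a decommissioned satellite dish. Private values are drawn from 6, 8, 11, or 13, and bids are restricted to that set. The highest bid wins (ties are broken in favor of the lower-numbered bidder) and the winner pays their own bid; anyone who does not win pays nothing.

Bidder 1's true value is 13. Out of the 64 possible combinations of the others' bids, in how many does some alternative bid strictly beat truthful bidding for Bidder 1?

27

Others bid (6, 6, 6): truth gives 0; bid 6 gives 7 > 0. Violating.
Others bid (6, 6, 8): truth gives 0; bid 8 gives 5 > 0. Violating.
Others bid (6, 6, 11): truth gives 0; bid 11 gives 2 > 0. Violating.
Others bid (6, 8, 6): truth gives 0; bid 8 gives 5 > 0. Violating.
Others bid (6, 6, 13): truth gives 0; no alternative beats it.
Others bid (6, 8, 13): truth gives 0; no alternative beats it.
(Checking all 64 profiles: 27 have a profitable deviation, 37 do not.)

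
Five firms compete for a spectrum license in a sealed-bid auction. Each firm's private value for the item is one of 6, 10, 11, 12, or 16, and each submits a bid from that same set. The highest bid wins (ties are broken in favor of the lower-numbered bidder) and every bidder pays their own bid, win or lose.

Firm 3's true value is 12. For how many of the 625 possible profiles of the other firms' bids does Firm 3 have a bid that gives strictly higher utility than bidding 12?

Others bid (6, 6, 6, 6): truth gives 0; bid 10 gives 2 > 0. Violating.
Others bid (6, 6, 6, 10): truth gives 0; bid 10 gives 2 > 0. Violating.
Others bid (6, 6, 6, 11): truth gives 0; bid 11 gives 1 > 0. Violating.
Others bid (6, 6, 6, 16): truth gives -12; bid 16 gives -4 > -12. Violating.
Others bid (6, 6, 6, 12): truth gives 0; no alternative beats it.
Others bid (6, 6, 10, 12): truth gives 0; no alternative beats it.
(Checking all 625 profiles: 517 have a profitable deviation, 108 do not.)

517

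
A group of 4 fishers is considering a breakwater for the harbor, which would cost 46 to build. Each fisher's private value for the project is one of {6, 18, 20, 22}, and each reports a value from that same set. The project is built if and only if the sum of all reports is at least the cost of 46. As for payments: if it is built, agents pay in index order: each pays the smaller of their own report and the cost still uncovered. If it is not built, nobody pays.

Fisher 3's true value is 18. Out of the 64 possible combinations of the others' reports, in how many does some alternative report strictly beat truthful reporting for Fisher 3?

Others report (6, 18, 18): truth gives 0; report 6 gives 12 > 0. Violating.
Others report (6, 18, 20): truth gives 0; report 6 gives 12 > 0. Violating.
Others report (6, 18, 22): truth gives 0; report 6 gives 12 > 0. Violating.
Others report (6, 20, 18): truth gives 0; report 6 gives 12 > 0. Violating.
Others report (6, 6, 6): truth gives 0; no alternative beats it.
Others report (6, 6, 18): truth gives 0; no alternative beats it.
(Checking all 64 profiles: 30 have a profitable deviation, 34 do not.)

30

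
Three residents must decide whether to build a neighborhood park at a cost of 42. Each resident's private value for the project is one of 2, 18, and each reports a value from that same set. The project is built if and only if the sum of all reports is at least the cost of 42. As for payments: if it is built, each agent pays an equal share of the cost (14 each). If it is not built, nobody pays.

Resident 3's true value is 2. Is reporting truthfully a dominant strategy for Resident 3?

Yes

Check each profile of the others' reports and compare truth against every alternative report.
Others report (18, 18): truth gives 0, best alternative gives -12.
Others report (2, 2): truth gives 0, best alternative gives 0.
Others report (2, 18): truth gives 0, best alternative gives 0.
Others report (18, 2): truth gives 0, best alternative gives 0.
In every case the truthful report is at least as good as any alternative, so it is a dominant strategy.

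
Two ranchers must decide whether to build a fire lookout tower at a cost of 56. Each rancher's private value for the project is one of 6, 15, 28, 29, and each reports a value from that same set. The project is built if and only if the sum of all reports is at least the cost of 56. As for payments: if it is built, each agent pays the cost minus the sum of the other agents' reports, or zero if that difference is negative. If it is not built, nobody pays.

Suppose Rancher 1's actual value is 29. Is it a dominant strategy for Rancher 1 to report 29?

Yes

Check each profile of the others' reports and compare truth against every alternative report.
Others report (29): truth gives 2, best alternative gives 2.
Others report (28): truth gives 1, best alternative gives 1.
Others report (6): truth gives 0, best alternative gives 0.
Others report (15): truth gives 0, best alternative gives 0.
In every case the truthful report is at least as good as any alternative, so it is a dominant strategy.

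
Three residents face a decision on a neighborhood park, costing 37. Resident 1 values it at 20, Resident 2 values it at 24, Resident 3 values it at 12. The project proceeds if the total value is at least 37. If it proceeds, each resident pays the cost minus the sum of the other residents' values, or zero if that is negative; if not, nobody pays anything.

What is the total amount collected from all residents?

Total value 56 ≥ cost 37, so it is built.
Resident 1: others sum to 36; max(0, 37 - 36) = 1.
Resident 2: others sum to 32; max(0, 37 - 32) = 5.
Resident 3: others sum to 44; max(0, 37 - 44) = 0.
Total collected = 1 + 5 + 0 = 6.

6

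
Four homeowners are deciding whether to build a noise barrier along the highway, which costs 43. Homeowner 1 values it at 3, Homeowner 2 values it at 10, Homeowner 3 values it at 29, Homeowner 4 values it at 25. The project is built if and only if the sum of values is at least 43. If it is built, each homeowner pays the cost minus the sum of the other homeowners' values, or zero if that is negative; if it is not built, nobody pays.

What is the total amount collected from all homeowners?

6

Total value 67 ≥ cost 43, so it is built.
Homeowner 1: others sum to 64; max(0, 43 - 64) = 0.
Homeowner 2: others sum to 57; max(0, 43 - 57) = 0.
Homeowner 3: others sum to 38; max(0, 43 - 38) = 5.
Homeowner 4: others sum to 42; max(0, 43 - 42) = 1.
Total collected = 0 + 0 + 5 + 1 = 6.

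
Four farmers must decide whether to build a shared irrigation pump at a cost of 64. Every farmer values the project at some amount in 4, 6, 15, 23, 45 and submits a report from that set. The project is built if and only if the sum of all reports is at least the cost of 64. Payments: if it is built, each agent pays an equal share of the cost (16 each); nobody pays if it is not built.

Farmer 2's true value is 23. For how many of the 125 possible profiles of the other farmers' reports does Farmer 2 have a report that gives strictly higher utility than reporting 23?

Others report (4, 4, 15): truth gives 0; report 45 gives 7 > 0. Violating.
Others report (4, 4, 23): truth gives 0; report 45 gives 7 > 0. Violating.
Others report (4, 6, 15): truth gives 0; report 45 gives 7 > 0. Violating.
Others report (4, 6, 23): truth gives 0; report 45 gives 7 > 0. Violating.
Others report (4, 4, 4): truth gives 0; no alternative beats it.
Others report (4, 4, 6): truth gives 0; no alternative beats it.
(Checking all 125 profiles: 30 have a profitable deviation, 95 do not.)

30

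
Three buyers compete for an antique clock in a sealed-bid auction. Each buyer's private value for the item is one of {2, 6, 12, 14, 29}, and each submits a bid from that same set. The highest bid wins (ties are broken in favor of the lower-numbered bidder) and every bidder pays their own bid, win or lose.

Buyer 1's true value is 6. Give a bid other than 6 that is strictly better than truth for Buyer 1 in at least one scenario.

Suppose Buyer 2 bids 2 and Buyer 3 bids 2.
Bid 6: wins, pays 6, utility 6 - 6 = 0.
Bid 2: wins, pays 2, utility 6 - 2 = 4.
So bidding 2 beats truth here (4 > 0).

2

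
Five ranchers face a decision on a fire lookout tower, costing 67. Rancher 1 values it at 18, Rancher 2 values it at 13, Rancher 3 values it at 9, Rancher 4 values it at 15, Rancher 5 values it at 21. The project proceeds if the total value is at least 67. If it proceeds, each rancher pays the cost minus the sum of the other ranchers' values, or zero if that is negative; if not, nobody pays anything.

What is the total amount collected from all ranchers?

31

Total value 76 ≥ cost 67, so it is built.
Rancher 1: others sum to 58; max(0, 67 - 58) = 9.
Rancher 2: others sum to 63; max(0, 67 - 63) = 4.
Rancher 3: others sum to 67; max(0, 67 - 67) = 0.
Rancher 4: others sum to 61; max(0, 67 - 61) = 6.
Rancher 5: others sum to 55; max(0, 67 - 55) = 12.
Total collected = 9 + 4 + 0 + 6 + 12 = 31.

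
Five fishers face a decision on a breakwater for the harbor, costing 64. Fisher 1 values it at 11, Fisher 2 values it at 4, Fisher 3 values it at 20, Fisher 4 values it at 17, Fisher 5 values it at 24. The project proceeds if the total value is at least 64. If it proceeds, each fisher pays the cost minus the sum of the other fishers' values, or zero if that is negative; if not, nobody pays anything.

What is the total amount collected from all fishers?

25

Total value 76 ≥ cost 64, so it is built.
Fisher 1: others sum to 65; max(0, 64 - 65) = 0.
Fisher 2: others sum to 72; max(0, 64 - 72) = 0.
Fisher 3: others sum to 56; max(0, 64 - 56) = 8.
Fisher 4: others sum to 59; max(0, 64 - 59) = 5.
Fisher 5: others sum to 52; max(0, 64 - 52) = 12.
Total collected = 0 + 0 + 8 + 5 + 12 = 25.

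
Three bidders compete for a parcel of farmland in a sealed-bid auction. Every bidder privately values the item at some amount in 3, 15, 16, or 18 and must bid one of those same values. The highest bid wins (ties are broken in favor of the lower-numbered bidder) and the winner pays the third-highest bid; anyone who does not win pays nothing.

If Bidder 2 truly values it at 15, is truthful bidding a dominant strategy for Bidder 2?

No

Consider the case where Bidder 1 bids 3 and Bidder 3 bids 16.
Truthful bid 15: loses, pays 0, utility 0.
Bid 16 instead: wins, pays 3, utility 15 - 3 = 12.
Since 12 > 0, bidding 16 is strictly better here, so truthful bidding is not dominant.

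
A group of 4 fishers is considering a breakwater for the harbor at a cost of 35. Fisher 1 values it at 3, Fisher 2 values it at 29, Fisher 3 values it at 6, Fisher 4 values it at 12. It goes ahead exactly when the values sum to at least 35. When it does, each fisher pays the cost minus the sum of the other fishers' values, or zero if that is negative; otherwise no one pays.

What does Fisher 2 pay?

Total value 50 ≥ cost 35, so the project is built.
The other fishers' values sum to 21.
Cost minus that sum is 35 - 21 = 14.

14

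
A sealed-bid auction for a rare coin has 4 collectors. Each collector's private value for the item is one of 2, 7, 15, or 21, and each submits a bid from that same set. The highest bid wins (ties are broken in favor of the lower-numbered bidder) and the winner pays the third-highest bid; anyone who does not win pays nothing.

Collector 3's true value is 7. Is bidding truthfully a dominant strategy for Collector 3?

Consider the case where Collector 1 bids 2, Collector 2 bids 2 and Collector 4 bids 15.
Truthful bid 7: loses, pays 0, utility 0.
Bid 15 instead: wins, pays 2, utility 7 - 2 = 5.
Since 5 > 0, bidding 15 is strictly better here, so truthful bidding is not dominant.

No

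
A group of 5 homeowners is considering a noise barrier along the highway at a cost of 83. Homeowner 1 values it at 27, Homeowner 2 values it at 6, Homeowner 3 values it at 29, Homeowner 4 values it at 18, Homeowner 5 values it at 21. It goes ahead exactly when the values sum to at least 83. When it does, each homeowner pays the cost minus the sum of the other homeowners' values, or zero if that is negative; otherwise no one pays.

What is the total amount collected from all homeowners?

23

Total value 101 ≥ cost 83, so it is built.
Homeowner 1: others sum to 74; max(0, 83 - 74) = 9.
Homeowner 2: others sum to 95; max(0, 83 - 95) = 0.
Homeowner 3: others sum to 72; max(0, 83 - 72) = 11.
Homeowner 4: others sum to 83; max(0, 83 - 83) = 0.
Homeowner 5: others sum to 80; max(0, 83 - 80) = 3.
Total collected = 9 + 0 + 11 + 0 + 3 = 23.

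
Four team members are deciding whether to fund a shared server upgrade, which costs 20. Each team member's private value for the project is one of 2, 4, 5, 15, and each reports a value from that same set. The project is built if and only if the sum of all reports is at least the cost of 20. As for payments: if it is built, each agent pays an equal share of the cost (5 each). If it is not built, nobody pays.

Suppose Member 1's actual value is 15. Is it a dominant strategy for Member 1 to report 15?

Check each profile of the others' reports and compare truth against every alternative report.
Others report (2, 2, 2): truth gives 10, best alternative gives 0.
Others report (2, 2, 4): truth gives 10, best alternative gives 0.
Others report (2, 2, 5): truth gives 10, best alternative gives 0.
Others report (2, 4, 2): truth gives 10, best alternative gives 0.
Others report (2, 4, 4): truth gives 10, best alternative gives 0.
Others report (2, 4, 5): truth gives 10, best alternative gives 0.
(Remaining 58 profiles checked similarly; truth is weakly best in each.)
In every case the truthful report is at least as good as any alternative, so it is a dominant strategy.

Yes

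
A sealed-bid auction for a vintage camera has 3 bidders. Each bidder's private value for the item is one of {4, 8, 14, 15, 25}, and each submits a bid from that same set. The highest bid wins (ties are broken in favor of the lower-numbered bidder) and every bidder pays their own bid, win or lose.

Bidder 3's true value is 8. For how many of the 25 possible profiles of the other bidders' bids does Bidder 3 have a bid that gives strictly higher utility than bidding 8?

Others bid (4, 8): truth gives -8; bid 4 gives -4 > -8. Violating.
Others bid (4, 14): truth gives -8; bid 4 gives -4 > -8. Violating.
Others bid (4, 15): truth gives -8; bid 4 gives -4 > -8. Violating.
Others bid (4, 25): truth gives -8; bid 4 gives -4 > -8. Violating.
Others bid (4, 4): truth gives 0; no alternative beats it.
(Checking all 25 profiles: 24 have a profitable deviation, 1 does not.)

24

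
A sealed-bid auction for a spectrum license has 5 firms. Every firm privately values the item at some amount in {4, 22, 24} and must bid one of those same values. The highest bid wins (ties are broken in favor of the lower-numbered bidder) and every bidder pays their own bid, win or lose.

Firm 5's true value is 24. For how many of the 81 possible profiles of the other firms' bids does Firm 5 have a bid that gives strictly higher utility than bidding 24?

Others bid (4, 4, 4, 4): truth gives 0; bid 22 gives 2 > 0. Violating.
Others bid (4, 4, 4, 24): truth gives -24; bid 4 gives -4 > -24. Violating.
Others bid (4, 4, 22, 24): truth gives -24; bid 4 gives -4 > -24. Violating.
Others bid (4, 4, 24, 4): truth gives -24; bid 4 gives -4 > -24. Violating.
Others bid (4, 4, 4, 22): truth gives 0; no alternative beats it.
Others bid (4, 4, 22, 4): truth gives 0; no alternative beats it.
(Checking all 81 profiles: 66 have a profitable deviation, 15 do not.)

66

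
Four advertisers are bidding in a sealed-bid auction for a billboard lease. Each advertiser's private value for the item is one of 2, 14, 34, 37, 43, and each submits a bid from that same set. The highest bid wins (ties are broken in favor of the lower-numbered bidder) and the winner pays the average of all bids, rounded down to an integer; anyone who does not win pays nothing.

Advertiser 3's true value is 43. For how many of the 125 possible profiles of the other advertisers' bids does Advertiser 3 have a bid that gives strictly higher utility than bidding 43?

36

Others bid (2, 2, 2): truth gives 31; bid 14 gives 38 > 31. Violating.
Others bid (2, 2, 14): truth gives 28; bid 14 gives 35 > 28. Violating.
Others bid (2, 2, 34): truth gives 23; bid 34 gives 25 > 23. Violating.
Others bid (2, 2, 37): truth gives 22; bid 37 gives 24 > 22. Violating.
Others bid (2, 2, 43): truth gives 21; no alternative beats it.
Others bid (2, 14, 43): truth gives 18; no alternative beats it.
(Checking all 125 profiles: 36 have a profitable deviation, 89 do not.)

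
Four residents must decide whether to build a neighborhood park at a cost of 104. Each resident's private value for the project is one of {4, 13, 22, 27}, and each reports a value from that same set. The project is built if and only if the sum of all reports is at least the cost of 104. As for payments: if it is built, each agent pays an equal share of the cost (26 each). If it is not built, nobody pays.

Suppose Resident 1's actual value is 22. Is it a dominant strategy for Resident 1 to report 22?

Yes

Check each profile of the others' reports and compare truth against every alternative report.
Others report (4, 4, 4): truth gives 0, best alternative gives 0.
Others report (4, 4, 13): truth gives 0, best alternative gives 0.
Others report (4, 4, 22): truth gives 0, best alternative gives 0.
Others report (4, 4, 27): truth gives 0, best alternative gives 0.
Others report (4, 13, 4): truth gives 0, best alternative gives 0.
Others report (4, 13, 13): truth gives 0, best alternative gives 0.
(Remaining 58 profiles checked similarly; truth is weakly best in each.)
In every case the truthful report is at least as good as any alternative, so it is a dominant strategy.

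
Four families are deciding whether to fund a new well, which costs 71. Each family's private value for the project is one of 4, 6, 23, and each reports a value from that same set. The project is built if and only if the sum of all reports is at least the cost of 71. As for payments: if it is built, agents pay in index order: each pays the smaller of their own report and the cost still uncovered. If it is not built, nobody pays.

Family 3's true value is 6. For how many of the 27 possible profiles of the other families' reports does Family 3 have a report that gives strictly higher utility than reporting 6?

Others report (23, 23, 23): truth gives 0; report 4 gives 2 > 0. Violating.
Others report (4, 4, 4): truth gives 0; no alternative beats it.
Others report (4, 4, 6): truth gives 0; no alternative beats it.
(Checking all 27 profiles: 1 has a profitable deviation, 26 do not.)

1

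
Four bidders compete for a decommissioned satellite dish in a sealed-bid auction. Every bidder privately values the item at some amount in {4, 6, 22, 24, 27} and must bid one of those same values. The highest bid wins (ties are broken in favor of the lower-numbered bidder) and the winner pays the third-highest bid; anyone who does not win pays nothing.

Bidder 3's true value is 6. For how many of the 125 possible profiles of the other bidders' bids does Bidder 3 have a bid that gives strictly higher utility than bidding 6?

Others bid (4, 4, 22): truth gives 0; bid 22 gives 2 > 0. Violating.
Others bid (4, 4, 24): truth gives 0; bid 24 gives 2 > 0. Violating.
Others bid (4, 4, 27): truth gives 0; bid 27 gives 2 > 0. Violating.
Others bid (4, 6, 4): truth gives 0; bid 22 gives 2 > 0. Violating.
Others bid (4, 4, 4): truth gives 2; no alternative beats it.
Others bid (4, 4, 6): truth gives 2; no alternative beats it.
(Checking all 125 profiles: 9 have a profitable deviation, 116 do not.)

9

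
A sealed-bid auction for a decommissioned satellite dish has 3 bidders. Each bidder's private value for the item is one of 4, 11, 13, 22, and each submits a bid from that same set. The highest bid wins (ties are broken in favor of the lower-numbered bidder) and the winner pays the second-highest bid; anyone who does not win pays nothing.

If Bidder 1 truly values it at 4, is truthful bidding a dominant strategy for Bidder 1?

Yes

Check each profile of the others' bids and compare truth against every alternative bid.
Others bid (4, 11): truth gives 0, best alternative gives -7.
Others bid (11, 4): truth gives 0, best alternative gives -7.
Others bid (11, 11): truth gives 0, best alternative gives -7.
Others bid (4, 4): truth gives 0, best alternative gives 0.
Others bid (4, 13): truth gives 0, best alternative gives 0.
Others bid (4, 22): truth gives 0, best alternative gives 0.
(Remaining 10 profiles checked similarly; truth is weakly best in each.)
In every case the truthful bid is at least as good as any alternative, so it is a dominant strategy.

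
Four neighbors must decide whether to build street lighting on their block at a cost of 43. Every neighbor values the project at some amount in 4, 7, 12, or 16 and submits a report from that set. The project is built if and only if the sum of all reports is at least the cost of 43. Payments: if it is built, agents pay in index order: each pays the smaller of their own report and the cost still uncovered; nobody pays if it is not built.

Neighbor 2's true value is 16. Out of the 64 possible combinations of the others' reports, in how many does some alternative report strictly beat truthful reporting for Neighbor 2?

Others report (4, 12, 16): truth gives 0; report 12 gives 4 > 0. Violating.
Others report (4, 16, 12): truth gives 0; report 12 gives 4 > 0. Violating.
Others report (4, 16, 16): truth gives 0; report 7 gives 9 > 0. Violating.
Others report (7, 12, 12): truth gives 0; report 12 gives 4 > 0. Violating.
Others report (4, 4, 4): truth gives 0; no alternative beats it.
Others report (4, 4, 7): truth gives 0; no alternative beats it.
(Checking all 64 profiles: 29 have a profitable deviation, 35 do not.)

29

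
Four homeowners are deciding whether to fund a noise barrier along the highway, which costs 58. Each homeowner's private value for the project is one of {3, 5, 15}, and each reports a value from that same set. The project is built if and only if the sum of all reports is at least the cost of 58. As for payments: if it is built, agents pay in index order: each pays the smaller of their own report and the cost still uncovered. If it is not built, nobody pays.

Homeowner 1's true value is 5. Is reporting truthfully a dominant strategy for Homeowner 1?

Yes

Check each profile of the others' reports and compare truth against every alternative report.
Others report (3, 3, 3): truth gives 0, best alternative gives 0.
Others report (3, 3, 5): truth gives 0, best alternative gives 0.
Others report (3, 3, 15): truth gives 0, best alternative gives 0.
Others report (3, 5, 3): truth gives 0, best alternative gives 0.
Others report (3, 5, 5): truth gives 0, best alternative gives 0.
Others report (3, 5, 15): truth gives 0, best alternative gives 0.
(Remaining 21 profiles checked similarly; truth is weakly best in each.)
In every case the truthful report is at least as good as any alternative, so it is a dominant strategy.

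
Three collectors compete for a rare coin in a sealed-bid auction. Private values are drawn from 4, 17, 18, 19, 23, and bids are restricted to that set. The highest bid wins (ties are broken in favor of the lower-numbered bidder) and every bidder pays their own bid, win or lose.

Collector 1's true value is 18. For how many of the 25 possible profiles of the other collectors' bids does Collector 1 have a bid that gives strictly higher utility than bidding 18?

20

Others bid (4, 4): truth gives 0; bid 4 gives 14 > 0. Violating.
Others bid (4, 17): truth gives 0; bid 17 gives 1 > 0. Violating.
Others bid (4, 19): truth gives -18; bid 19 gives -1 > -18. Violating.
Others bid (4, 23): truth gives -18; bid 4 gives -4 > -18. Violating.
Others bid (4, 18): truth gives 0; no alternative beats it.
Others bid (17, 18): truth gives 0; no alternative beats it.
(Checking all 25 profiles: 20 have a profitable deviation, 5 do not.)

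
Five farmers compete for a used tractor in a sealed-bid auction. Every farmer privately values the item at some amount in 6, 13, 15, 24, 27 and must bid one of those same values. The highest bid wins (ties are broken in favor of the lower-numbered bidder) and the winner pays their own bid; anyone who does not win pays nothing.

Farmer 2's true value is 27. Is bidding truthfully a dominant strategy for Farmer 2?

Consider the case where Farmer 1 bids 6, Farmer 3 bids 6, Farmer 4 bids 6 and Farmer 5 bids 6.
Truthful bid 27: wins, pays 27, utility 27 - 27 = 0.
Bid 13 instead: wins, pays 13, utility 27 - 13 = 14.
Since 14 > 0, bidding 13 is strictly better here, so truthful bidding is not dominant.

No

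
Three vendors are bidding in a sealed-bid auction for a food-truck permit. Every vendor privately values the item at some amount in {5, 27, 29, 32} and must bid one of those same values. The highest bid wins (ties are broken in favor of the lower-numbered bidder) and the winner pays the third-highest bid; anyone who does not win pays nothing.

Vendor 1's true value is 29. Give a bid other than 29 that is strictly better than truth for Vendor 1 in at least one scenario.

32

Suppose Vendor 2 bids 5 and Vendor 3 bids 32.
Bid 29: loses, pays 0, utility 0.
Bid 32: wins, pays 5, utility 29 - 5 = 24.
So bidding 32 beats truth here (24 > 0).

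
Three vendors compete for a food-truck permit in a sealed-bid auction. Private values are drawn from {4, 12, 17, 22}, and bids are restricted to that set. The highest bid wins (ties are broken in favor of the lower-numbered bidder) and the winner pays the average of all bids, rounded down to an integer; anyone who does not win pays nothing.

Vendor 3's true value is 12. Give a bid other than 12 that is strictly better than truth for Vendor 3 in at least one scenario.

Suppose Vendor 1 bids 4 and Vendor 2 bids 12.
Bid 12: loses, pays 0, utility 0.
Bid 17: wins, pays 11, utility 12 - 11 = 1.
So bidding 17 beats truth here (1 > 0).

17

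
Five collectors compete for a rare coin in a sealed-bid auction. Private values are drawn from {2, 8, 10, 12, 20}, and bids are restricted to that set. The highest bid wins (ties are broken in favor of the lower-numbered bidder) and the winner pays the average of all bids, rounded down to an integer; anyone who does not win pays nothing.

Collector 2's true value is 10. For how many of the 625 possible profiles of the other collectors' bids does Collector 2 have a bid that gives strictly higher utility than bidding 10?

Others bid (2, 2, 2, 12): truth gives 0; bid 12 gives 4 > 0. Violating.
Others bid (2, 2, 2, 20): truth gives 0; bid 20 gives 1 > 0. Violating.
Others bid (2, 2, 8, 8): truth gives 4; bid 8 gives 5 > 4. Violating.
Others bid (2, 2, 8, 12): truth gives 0; bid 12 gives 3 > 0. Violating.
Others bid (2, 2, 2, 2): truth gives 7; no alternative beats it.
Others bid (2, 2, 2, 8): truth gives 6; no alternative beats it.
(Checking all 625 profiles: 115 have a profitable deviation, 510 do not.)

115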